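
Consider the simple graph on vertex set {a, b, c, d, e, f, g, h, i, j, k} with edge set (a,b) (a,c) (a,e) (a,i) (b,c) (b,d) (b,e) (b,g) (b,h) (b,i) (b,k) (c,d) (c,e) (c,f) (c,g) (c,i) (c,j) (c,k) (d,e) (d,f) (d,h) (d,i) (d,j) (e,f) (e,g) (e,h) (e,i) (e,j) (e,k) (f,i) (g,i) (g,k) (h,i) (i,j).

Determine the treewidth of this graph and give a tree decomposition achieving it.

Every bag has size at most 5, so the width is 5 − 1 = 4 and tw(G) ≤ 4. On the other hand G contains the 5-clique {b, c, e, g, k}. A clique must lie in a single bag of any decomposition, so no decomposition can have width below 4. The upper and lower bounds meet at 4, so that is the treewidth.

Treewidth 4.
One optimal decomposition is:
Bags: B1 = {a, b, c, e, i}  B2 = {b, c, d, e, i}  B3 = {c, d, e, i, j}  B4 = {b, c, e, g, i}  B5 = {b, d, e, h, i}  B6 = {b, c, e, g, k}  B7 = {c, d, e, f, i}
Tree: B1–B2, B2–B3, B2–B4, B2–B5, B4–B6, B3–B7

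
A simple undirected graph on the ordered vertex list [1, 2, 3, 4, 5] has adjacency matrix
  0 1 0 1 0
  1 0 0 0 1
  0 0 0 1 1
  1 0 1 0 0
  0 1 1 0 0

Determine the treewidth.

2

A width-2 tree decomposition is:
Bags: B1 = {3, 4, 5}  B2 = {1, 4, 5}  B3 = {1, 2, 5}
Tree: B1–B2, B2–B3
The largest bag has 3 vertices, giving width 2; this decomposition certifies tw(G) ≤ 2. Since 5–3–4–1–2–5 is a cycle in G, G is not acyclic. Forests are exactly the graphs of treewidth ≤ 1, so tw(G) ≥ 2. Combining the bounds, tw(G) = 2.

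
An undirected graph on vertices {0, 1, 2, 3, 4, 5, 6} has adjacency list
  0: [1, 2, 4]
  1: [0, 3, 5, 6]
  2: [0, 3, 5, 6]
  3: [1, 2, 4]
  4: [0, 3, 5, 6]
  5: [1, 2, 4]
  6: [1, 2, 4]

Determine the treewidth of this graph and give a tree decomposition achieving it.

The largest bag has 4 vertices, giving width 3; this decomposition certifies tw(G) ≤ 3. For the lower bound: the 4 vertex sets {2,3}, {0,1}, {4}, {6} are disjoint, each induces a connected subgraph, and every pair is joined by at least one edge of G. Contracting each set to a single vertex therefore yields K_{4} as a minor, and since treewidth is minor-monotone, tw(G) ≥ tw(K_{4}) = 3. The upper and lower bounds meet at 3, so that is the treewidth.

Treewidth 3.
One such decomposition:
Bags: B1 = {1, 2, 3, 4}  B2 = {0, 1, 2, 4}  B3 = {1, 2, 4, 6}  B4 = {1, 2, 4, 5}
Tree: B1–B2, B2–B3, B3–B4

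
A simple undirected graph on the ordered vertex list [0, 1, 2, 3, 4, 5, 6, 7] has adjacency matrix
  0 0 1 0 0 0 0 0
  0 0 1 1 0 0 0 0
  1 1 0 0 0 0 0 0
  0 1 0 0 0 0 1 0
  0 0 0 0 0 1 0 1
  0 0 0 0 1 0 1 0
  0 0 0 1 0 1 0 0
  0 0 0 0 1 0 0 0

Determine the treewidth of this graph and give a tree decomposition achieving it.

Treewidth 1.
Bags: B1 = {4, 7}  B2 = {4, 5}  B3 = {5, 6}  B4 = {3, 6}  B5 = {1, 3}  B6 = {1, 2}  B7 = {0, 2}
Tree: B1–B2, B2–B3, B3–B4, B4–B5, B5–B6, B6–B7

The largest bag has 2 vertices, giving width 1; this decomposition certifies tw(G) ≤ 1. G has an edge, so its treewidth is at least 1. Therefore the treewidth is 1.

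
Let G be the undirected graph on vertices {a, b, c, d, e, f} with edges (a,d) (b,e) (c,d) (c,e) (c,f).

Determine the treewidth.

1

A width-1 tree decomposition is:
Bags: B1 = {c, d}  B2 = {c, e}  B3 = {a, d}  B4 = {c, f}  B5 = {b, e}
Tree: B1–B2, B1–B3, B1–B4, B2–B5
Each bag holds 2 vertices, so the decomposition has width 1, which upper-bounds the treewidth. G has an edge, so its treewidth is at least 1. Hence tw(G) = 1 exactly.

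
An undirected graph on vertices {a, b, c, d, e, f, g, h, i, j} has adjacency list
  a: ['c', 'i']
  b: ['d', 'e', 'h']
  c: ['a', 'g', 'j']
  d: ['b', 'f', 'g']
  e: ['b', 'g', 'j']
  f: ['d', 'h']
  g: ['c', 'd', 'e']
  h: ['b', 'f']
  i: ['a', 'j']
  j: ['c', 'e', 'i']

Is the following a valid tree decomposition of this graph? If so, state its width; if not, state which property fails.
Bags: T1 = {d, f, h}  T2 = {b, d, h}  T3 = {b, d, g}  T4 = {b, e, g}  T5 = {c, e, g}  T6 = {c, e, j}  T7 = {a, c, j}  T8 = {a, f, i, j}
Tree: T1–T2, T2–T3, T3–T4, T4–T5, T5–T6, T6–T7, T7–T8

No — bags containing vertex f are not connected in the tree.

A tree decomposition must satisfy three properties: every vertex lies in some bag; for every edge, both endpoints lie together in some bag; and for every vertex, the bags containing it form a connected subtree. Here bags containing vertex f are not connected in the tree, so the decomposition is invalid.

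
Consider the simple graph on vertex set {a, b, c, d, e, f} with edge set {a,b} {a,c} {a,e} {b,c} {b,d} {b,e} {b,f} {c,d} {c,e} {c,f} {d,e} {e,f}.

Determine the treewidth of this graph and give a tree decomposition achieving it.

Treewidth 3.
One optimal decomposition is:
Bags: B1 = {b, c, e, f}  B2 = {b, c, d, e}  B3 = {a, b, c, e}
Tree: B1–B2, B2–B3

Each bag holds 4 vertices, so the decomposition has width 3, which upper-bounds the treewidth. Conversely, {b, c, d, e} is a clique of size 4, and the vertices of any clique must share a bag in every tree decomposition; so some bag has ≥ 4 vertices and tw(G) ≥ 3. Hence tw(G) = 3 exactly.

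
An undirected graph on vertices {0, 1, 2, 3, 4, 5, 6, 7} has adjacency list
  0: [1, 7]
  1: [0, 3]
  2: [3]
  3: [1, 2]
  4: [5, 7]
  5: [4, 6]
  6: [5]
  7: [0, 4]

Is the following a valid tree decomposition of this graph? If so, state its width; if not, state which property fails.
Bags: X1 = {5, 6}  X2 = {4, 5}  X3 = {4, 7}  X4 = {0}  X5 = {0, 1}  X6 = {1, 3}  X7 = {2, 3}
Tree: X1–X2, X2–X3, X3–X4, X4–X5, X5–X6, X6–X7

A tree decomposition must satisfy three properties: every vertex lies in some bag; for every edge, both endpoints lie together in some bag; and for every vertex, the bags containing it form a connected subtree. Here edge (7,0) lies in no bag, so the decomposition is invalid.

No — edge (7,0) lies in no bag.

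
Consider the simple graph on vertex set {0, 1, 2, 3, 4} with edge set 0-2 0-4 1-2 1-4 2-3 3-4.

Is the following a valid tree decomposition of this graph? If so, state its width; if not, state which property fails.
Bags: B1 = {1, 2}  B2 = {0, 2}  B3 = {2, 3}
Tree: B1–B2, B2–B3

A tree decomposition must satisfy three properties: every vertex lies in some bag; for every edge, both endpoints lie together in some bag; and for every vertex, the bags containing it form a connected subtree. Here vertex 4 appears in no bag, so the decomposition is invalid.

No — vertex 4 appears in no bag.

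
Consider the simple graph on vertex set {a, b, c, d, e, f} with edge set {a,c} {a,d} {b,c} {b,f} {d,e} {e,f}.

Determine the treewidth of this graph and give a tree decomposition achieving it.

Each bag holds 3 vertices, so the decomposition has width 2, which upper-bounds the treewidth. For the lower bound, G contains the cycle e–f–b–c–a–d–e, so G is not a forest; only forests have treewidth ≤ 1, hence tw(G) ≥ 2. The upper and lower bounds meet at 2, so that is the treewidth.

Treewidth 2.
One optimal decomposition is:
Bags: B1 = {b, e, f}  B2 = {b, c, e}  B3 = {a, c, e}  B4 = {a, d, e}
Tree: B1–B2, B2–B3, B3–B4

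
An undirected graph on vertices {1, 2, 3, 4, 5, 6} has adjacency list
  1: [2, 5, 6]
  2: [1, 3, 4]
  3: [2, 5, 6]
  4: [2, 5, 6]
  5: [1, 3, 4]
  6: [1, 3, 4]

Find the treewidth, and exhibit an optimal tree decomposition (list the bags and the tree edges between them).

Treewidth 3.
One such decomposition:
Bags: B1 = {2, 3, 5, 6}  B2 = {1, 2, 5, 6}  B3 = {2, 4, 5, 6}
Tree: B1–B2, B2–B3

Every bag has size at most 4, so the width is 4 − 1 = 3 and tw(G) ≤ 3. For the lower bound: the 4 vertex sets {3,6}, {1,5}, {2}, {4} are disjoint, each induces a connected subgraph, and every pair is joined by at least one edge of G. Contracting each set to a single vertex therefore yields K_{4} as a minor, and since treewidth is minor-monotone, tw(G) ≥ tw(K_{4}) = 3. Combining the bounds, tw(G) = 3.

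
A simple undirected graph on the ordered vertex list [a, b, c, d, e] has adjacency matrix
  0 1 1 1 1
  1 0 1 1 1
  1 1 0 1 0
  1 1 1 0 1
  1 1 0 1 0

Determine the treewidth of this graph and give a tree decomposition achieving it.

Treewidth 3.
Bags: B1 = {a, b, d, e}  B2 = {a, b, c, d}
Tree: B1–B2

Each bag holds 4 vertices, so the decomposition has width 3, which upper-bounds the treewidth. For the lower bound, the 4 vertices {a, b, d, e} are pairwise adjacent, and any tree decomposition puts a clique entirely inside one bag — forcing width ≥ 3. The upper and lower bounds meet at 3, so that is the treewidth.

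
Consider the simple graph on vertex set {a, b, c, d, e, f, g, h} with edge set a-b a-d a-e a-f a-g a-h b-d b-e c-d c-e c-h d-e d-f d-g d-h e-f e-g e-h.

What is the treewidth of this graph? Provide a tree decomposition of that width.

Treewidth 3.
One such decomposition:
Bags: B1 = {a, d, e, g}  B2 = {a, d, e, f}  B3 = {a, d, e, h}  B4 = {a, b, d, e}  B5 = {c, d, e, h}
Tree: B1–B2, B1–B3, B2–B4, B3–B5

The largest bag has 4 vertices, giving width 3; this decomposition certifies tw(G) ≤ 3. Conversely, {c, d, e, h} is a clique of size 4, and the vertices of any clique must share a bag in every tree decomposition; so some bag has ≥ 4 vertices and tw(G) ≥ 3. Therefore the treewidth is 3.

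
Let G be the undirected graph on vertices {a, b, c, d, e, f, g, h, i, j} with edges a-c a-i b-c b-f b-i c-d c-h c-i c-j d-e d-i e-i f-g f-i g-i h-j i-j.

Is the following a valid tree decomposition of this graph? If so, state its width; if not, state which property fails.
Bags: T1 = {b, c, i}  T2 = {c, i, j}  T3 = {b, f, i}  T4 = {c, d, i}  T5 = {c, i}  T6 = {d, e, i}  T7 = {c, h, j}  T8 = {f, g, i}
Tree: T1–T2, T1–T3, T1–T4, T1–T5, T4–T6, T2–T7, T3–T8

A tree decomposition must satisfy three properties: every vertex lies in some bag; for every edge, both endpoints lie together in some bag; and for every vertex, the bags containing it form a connected subtree. Here vertex a appears in no bag, so the decomposition is invalid.

No — vertex a appears in no bag.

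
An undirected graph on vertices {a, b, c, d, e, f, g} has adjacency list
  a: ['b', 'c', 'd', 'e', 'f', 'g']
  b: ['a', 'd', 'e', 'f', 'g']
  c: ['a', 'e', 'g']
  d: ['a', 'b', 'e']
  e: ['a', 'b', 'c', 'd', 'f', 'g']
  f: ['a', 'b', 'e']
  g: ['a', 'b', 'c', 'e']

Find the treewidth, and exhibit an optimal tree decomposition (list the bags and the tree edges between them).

Every bag has size at most 4, so the width is 4 − 1 = 3 and tw(G) ≤ 3. Conversely, {a, c, e, g} is a clique of size 4, and the vertices of any clique must share a bag in every tree decomposition; so some bag has ≥ 4 vertices and tw(G) ≥ 3. Combining the bounds, tw(G) = 3.

Treewidth 3.
One optimal decomposition is:
Bags: B1 = {a, b, e, g}  B2 = {a, c, e, g}  B3 = {a, b, e, f}  B4 = {a, b, d, e}
Tree: B1–B2, B1–B3, B1–B4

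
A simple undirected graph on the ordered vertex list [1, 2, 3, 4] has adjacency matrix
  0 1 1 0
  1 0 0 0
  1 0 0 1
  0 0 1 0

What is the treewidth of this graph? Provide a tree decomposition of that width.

Treewidth 1.
One optimal decomposition is:
Bags: B1 = {1, 3}  B2 = {1, 2}  B3 = {3, 4}
Tree: B1–B2, B1–B3

Every bag has size at most 2, so the width is 2 − 1 = 1 and tw(G) ≤ 1. Any graph with an edge has treewidth ≥ 1, and G has the edge 3–1. The upper and lower bounds meet at 1, so that is the treewidth.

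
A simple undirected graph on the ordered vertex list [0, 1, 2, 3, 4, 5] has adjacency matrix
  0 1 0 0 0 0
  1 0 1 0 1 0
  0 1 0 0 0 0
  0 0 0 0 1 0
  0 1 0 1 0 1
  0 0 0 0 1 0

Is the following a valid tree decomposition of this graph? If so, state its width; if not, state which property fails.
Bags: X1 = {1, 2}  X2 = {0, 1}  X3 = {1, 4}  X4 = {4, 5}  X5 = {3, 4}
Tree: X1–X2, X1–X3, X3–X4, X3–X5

Yes; width 1.

Every vertex of G appears in some bag (union = {0, 1, 2, 3, 4, 5}); every edge is covered by a bag; and for each vertex v the set of bags containing v is connected in the bag tree. The decomposition is therefore valid. The largest bag has 2 vertices, so the width is 1.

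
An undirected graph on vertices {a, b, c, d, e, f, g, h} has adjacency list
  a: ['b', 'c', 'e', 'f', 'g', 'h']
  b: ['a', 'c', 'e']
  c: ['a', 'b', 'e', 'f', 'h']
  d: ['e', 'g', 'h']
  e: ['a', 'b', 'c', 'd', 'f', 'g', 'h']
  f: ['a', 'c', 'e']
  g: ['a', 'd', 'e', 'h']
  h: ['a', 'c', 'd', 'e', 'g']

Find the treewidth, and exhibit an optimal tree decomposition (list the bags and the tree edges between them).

Treewidth 3.
One optimal decomposition is:
Bags: B1 = {a, e, g, h}  B2 = {a, c, e, h}  B3 = {a, b, c, e}  B4 = {a, c, e, f}  B5 = {d, e, g, h}
Tree: B1–B2, B2–B3, B2–B4, B1–B5

The largest bag has 4 vertices, giving width 3; this decomposition certifies tw(G) ≤ 3. For the lower bound, the 4 vertices {d, e, g, h} are pairwise adjacent, and any tree decomposition puts a clique entirely inside one bag — forcing width ≥ 3. The upper and lower bounds meet at 3, so that is the treewidth.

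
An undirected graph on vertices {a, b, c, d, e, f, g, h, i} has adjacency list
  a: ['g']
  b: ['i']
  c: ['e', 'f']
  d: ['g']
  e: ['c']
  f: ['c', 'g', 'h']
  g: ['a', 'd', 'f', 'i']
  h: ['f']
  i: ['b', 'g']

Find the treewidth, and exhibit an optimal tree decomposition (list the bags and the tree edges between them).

Each bag holds 2 vertices, so the decomposition has width 1, which upper-bounds the treewidth. Since G has at least one edge (e.g. f–g), it is not an edgeless graph, so tw(G) ≥ 1. Therefore the treewidth is 1.

Treewidth 1.
One optimal decomposition is:
Bags: B1 = {f, g}  B2 = {g, i}  B3 = {c, f}  B4 = {d, g}  B5 = {f, h}  B6 = {b, i}  B7 = {c, e}  B8 = {a, g}
Tree: B1–B2, B1–B3, B2–B4, B1–B5, B2–B6, B3–B7, B4–B8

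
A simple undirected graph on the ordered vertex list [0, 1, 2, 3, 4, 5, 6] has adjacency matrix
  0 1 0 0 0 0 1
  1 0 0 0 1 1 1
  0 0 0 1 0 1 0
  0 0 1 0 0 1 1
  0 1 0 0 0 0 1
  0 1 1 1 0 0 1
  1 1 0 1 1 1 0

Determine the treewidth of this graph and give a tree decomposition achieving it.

Treewidth 2.
Bags: B1 = {1, 4, 6}  B2 = {1, 5, 6}  B3 = {3, 5, 6}  B4 = {0, 1, 6}  B5 = {2, 3, 5}
Tree: B1–B2, B2–B3, B2–B4, B3–B5

Every bag has size at most 3, so the width is 3 − 1 = 2 and tw(G) ≤ 2. For the lower bound, the 3 vertices {2, 3, 5} are pairwise adjacent, and any tree decomposition puts a clique entirely inside one bag — forcing width ≥ 2. The upper and lower bounds meet at 2, so that is the treewidth.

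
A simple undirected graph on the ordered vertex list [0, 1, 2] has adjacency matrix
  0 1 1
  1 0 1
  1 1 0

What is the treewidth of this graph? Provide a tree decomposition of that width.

A single bag containing all 3 vertices is trivially a valid decomposition of width 2. On the other hand G contains the 3-clique {0, 1, 2}. A clique must lie in a single bag of any decomposition, so no decomposition can have width below 2. Combining the bounds, tw(G) = 2.

Treewidth 2.
Bags: B1 = {0, 1, 2}
Tree: (single bag)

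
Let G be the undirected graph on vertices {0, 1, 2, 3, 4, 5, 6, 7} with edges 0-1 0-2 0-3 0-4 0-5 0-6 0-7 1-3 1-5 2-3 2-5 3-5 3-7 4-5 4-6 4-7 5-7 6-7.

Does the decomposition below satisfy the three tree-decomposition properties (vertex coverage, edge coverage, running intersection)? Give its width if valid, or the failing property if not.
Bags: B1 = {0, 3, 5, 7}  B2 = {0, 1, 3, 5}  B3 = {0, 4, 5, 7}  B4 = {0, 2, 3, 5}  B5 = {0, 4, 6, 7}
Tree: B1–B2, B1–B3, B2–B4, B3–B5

Every vertex of G appears in some bag (union = {0, 1, 2, 3, 4, 5, 6, 7}); every edge is covered by a bag; and for each vertex v the set of bags containing v is connected in the bag tree. The decomposition is therefore valid. The largest bag has 4 vertices, so the width is 3.

Yes; width 3.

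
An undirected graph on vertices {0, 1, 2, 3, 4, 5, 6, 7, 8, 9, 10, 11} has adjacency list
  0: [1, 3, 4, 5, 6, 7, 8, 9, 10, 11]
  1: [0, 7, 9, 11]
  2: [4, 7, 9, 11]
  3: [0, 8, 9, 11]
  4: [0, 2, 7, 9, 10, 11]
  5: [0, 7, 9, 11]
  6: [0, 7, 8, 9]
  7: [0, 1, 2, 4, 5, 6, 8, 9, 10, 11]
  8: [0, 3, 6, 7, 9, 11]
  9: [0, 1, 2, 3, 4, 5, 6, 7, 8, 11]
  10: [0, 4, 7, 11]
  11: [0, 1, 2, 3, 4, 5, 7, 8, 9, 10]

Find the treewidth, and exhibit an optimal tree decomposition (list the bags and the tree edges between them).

The largest bag has 5 vertices, giving width 4; this decomposition certifies tw(G) ≤ 4. On the other hand G contains the 5-clique {0, 3, 8, 9, 11}. A clique must lie in a single bag of any decomposition, so no decomposition can have width below 4. The upper and lower bounds meet at 4, so that is the treewidth.

Treewidth 4.
One such decomposition:
Bags: B1 = {0, 7, 8, 9, 11}  B2 = {0, 5, 7, 9, 11}  B3 = {0, 6, 7, 8, 9}  B4 = {0, 4, 7, 9, 11}  B5 = {0, 1, 7, 9, 11}  B6 = {0, 3, 8, 9, 11}  B7 = {2, 4, 7, 9, 11}  B8 = {0, 4, 7, 10, 11}
Tree: B1–B2, B1–B3, B1–B4, B1–B5, B1–B6, B4–B7, B4–B8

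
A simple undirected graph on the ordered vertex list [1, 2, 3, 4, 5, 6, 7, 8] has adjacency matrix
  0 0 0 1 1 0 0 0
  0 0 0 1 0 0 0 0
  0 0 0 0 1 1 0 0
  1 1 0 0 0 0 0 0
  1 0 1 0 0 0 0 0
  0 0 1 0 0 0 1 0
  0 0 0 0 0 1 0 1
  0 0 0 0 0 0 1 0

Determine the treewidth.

A width-1 tree decomposition is:
Bags: B1 = {7, 8}  B2 = {6, 7}  B3 = {3, 6}  B4 = {3, 5}  B5 = {1, 5}  B6 = {1, 4}  B7 = {2, 4}
Tree: B1–B2, B2–B3, B3–B4, B4–B5, B5–B6, B6–B7
Every bag has size at most 2, so the width is 2 − 1 = 1 and tw(G) ≤ 1. Since G has at least one edge (e.g. 8–7), it is not an edgeless graph, so tw(G) ≥ 1. Therefore the treewidth is 1.

1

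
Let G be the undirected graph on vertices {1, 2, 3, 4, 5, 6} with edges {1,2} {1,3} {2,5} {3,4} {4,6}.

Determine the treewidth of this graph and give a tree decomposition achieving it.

Each bag holds 2 vertices, so the decomposition has width 1, which upper-bounds the treewidth. Since G has at least one edge (e.g. 5–2), it is not an edgeless graph, so tw(G) ≥ 1. Combining the bounds, tw(G) = 1.

Treewidth 1.
One optimal decomposition is:
Bags: B1 = {2, 5}  B2 = {1, 2}  B3 = {1, 3}  B4 = {3, 4}  B5 = {4, 6}
Tree: B1–B2, B2–B3, B3–B4, B4–B5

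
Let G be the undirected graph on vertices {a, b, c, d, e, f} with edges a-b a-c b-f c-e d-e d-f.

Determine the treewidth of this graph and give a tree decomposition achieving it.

Treewidth 2.
Bags: B1 = {c, d, e}  B2 = {a, c, d}  B3 = {a, b, d}  B4 = {b, d, f}
Tree: B1–B2, B2–B3, B3–B4

The largest bag has 3 vertices, giving width 2; this decomposition certifies tw(G) ≤ 2. The edges d–e–c–a–b–f–d form a cycle, so G is not a tree and its treewidth is at least 2. The upper and lower bounds meet at 2, so that is the treewidth.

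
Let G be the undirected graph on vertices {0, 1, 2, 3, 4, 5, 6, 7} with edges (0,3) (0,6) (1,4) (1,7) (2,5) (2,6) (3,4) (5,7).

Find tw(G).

A width-2 tree decomposition is:
Bags: B1 = {2, 5, 6}  B2 = {0, 5, 6}  B3 = {0, 3, 5}  B4 = {3, 4, 5}  B5 = {1, 4, 5}  B6 = {1, 5, 7}
Tree: B1–B2, B2–B3, B3–B4, B4–B5, B5–B6
Every bag has size at most 3, so the width is 3 − 1 = 2 and tw(G) ≤ 2. The edges 5–2–6–0–3–4–1–7–5 form a cycle, so G is not a tree and its treewidth is at least 2. Combining the bounds, tw(G) = 2.

2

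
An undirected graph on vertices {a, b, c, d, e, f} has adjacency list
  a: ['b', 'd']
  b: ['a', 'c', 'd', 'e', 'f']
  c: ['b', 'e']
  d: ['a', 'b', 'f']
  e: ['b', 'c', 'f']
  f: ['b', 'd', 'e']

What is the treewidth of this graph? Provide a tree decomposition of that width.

Treewidth 2.
Bags: B1 = {b, e, f}  B2 = {b, d, f}  B3 = {a, b, d}  B4 = {b, c, e}
Tree: B1–B2, B2–B3, B1–B4

Each bag holds 3 vertices, so the decomposition has width 2, which upper-bounds the treewidth. On the other hand G contains the 3-clique {a, b, d}. A clique must lie in a single bag of any decomposition, so no decomposition can have width below 2. Hence tw(G) = 2 exactly.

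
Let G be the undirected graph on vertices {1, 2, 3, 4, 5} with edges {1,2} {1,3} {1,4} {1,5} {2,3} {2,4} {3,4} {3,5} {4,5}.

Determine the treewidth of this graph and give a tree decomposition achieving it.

Treewidth 3.
Bags: B1 = {1, 3, 4, 5}  B2 = {1, 2, 3, 4}
Tree: B1–B2

Each bag holds 4 vertices, so the decomposition has width 3, which upper-bounds the treewidth. On the other hand G contains the 4-clique {1, 2, 3, 4}. A clique must lie in a single bag of any decomposition, so no decomposition can have width below 3. The upper and lower bounds meet at 3, so that is the treewidth.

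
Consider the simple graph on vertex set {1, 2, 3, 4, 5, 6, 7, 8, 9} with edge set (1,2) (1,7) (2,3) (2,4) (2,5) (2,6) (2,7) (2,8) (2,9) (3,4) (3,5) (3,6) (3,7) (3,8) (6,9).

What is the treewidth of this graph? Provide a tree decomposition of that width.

Treewidth 2.
One optimal decomposition is:
Bags: B1 = {2, 3, 6}  B2 = {2, 3, 8}  B3 = {2, 6, 9}  B4 = {2, 3, 7}  B5 = {2, 3, 4}  B6 = {2, 3, 5}  B7 = {1, 2, 7}
Tree: B1–B2, B1–B3, B2–B4, B2–B5, B2–B6, B4–B7

The largest bag has 3 vertices, giving width 2; this decomposition certifies tw(G) ≤ 2. On the other hand G contains the 3-clique {1, 2, 7}. A clique must lie in a single bag of any decomposition, so no decomposition can have width below 2. The upper and lower bounds meet at 2, so that is the treewidth.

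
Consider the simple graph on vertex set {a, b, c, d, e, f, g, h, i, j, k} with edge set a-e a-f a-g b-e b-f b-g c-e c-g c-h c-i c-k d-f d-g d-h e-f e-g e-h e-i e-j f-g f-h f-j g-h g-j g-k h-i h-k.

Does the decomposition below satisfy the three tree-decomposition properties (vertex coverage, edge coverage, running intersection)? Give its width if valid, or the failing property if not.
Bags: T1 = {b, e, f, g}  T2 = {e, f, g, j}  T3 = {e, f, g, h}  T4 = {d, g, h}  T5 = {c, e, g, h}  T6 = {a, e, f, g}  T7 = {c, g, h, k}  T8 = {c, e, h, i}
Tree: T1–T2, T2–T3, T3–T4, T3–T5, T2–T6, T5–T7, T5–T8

No — edge (f,d) lies in no bag.

A tree decomposition must satisfy three properties: every vertex lies in some bag; for every edge, both endpoints lie together in some bag; and for every vertex, the bags containing it form a connected subtree. Here edge (f,d) lies in no bag, so the decomposition is invalid.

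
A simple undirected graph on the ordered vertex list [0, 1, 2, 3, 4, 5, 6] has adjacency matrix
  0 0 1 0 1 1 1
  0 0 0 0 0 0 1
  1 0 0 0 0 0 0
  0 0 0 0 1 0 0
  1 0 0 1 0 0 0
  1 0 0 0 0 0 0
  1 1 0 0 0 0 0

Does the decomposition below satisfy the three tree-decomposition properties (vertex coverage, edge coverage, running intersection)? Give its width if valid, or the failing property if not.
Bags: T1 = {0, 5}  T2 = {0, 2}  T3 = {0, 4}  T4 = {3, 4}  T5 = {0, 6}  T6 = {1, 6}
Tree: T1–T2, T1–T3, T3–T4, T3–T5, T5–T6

Vertex coverage: the bags together contain {0, 1, 2, 3, 4, 5, 6}, the full vertex set. Edge coverage: each edge of G has both endpoints in at least one bag. Running intersection: for every vertex, the bags containing it form a connected subtree. All three properties hold, so this is a valid tree decomposition of width max|bag| − 1 = 1, and hence tw(G) ≤ 1.

Yes; width 1.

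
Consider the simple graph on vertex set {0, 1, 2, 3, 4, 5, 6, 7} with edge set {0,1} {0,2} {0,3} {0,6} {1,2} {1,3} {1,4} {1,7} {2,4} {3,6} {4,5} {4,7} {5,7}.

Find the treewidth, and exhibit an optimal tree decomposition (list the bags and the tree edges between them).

Treewidth 2.
One such decomposition:
Bags: B1 = {1, 2, 4}  B2 = {0, 1, 2}  B3 = {0, 1, 3}  B4 = {1, 4, 7}  B5 = {4, 5, 7}  B6 = {0, 3, 6}
Tree: B1–B2, B2–B3, B1–B4, B4–B5, B3–B6

Each bag holds 3 vertices, so the decomposition has width 2, which upper-bounds the treewidth. Conversely, {0, 1, 2} is a clique of size 3, and the vertices of any clique must share a bag in every tree decomposition; so some bag has ≥ 3 vertices and tw(G) ≥ 2. The upper and lower bounds meet at 2, so that is the treewidth.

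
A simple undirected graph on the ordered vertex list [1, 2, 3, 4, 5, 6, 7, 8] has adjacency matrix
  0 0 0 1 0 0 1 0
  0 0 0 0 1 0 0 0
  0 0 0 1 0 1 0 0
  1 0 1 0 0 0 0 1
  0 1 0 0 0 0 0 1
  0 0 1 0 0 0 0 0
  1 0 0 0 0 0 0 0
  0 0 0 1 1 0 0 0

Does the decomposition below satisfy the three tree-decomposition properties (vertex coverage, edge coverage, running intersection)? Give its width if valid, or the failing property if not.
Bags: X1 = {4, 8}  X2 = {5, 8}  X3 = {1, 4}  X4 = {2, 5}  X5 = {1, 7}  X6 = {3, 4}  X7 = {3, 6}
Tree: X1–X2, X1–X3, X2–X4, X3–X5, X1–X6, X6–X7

Yes; width 1.

Checking the three conditions: (i) the bags cover all of {1, 2, 3, 4, 5, 6, 7, 8}; (ii) for each edge, some bag contains both endpoints; (iii) the bags containing any fixed vertex form a subtree. All hold, so the decomposition is valid with width 2 − 1 = 1.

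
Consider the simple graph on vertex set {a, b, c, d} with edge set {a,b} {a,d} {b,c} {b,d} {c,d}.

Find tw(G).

A width-2 tree decomposition is:
Bags: B1 = {b, c, d}  B2 = {a, b, d}
Tree: B1–B2
Each bag holds 3 vertices, so the decomposition has width 2, which upper-bounds the treewidth. On the other hand G contains the 3-clique {b, c, d}. A clique must lie in a single bag of any decomposition, so no decomposition can have width below 2. Hence tw(G) = 2 exactly.

2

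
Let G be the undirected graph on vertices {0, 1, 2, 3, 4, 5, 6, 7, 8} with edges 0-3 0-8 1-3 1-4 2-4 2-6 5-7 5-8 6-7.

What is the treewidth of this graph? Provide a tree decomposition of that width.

Each bag holds 3 vertices, so the decomposition has width 2, which upper-bounds the treewidth. Since 4–2–6–7–5–8–0–3–1–4 is a cycle in G, G is not acyclic. Forests are exactly the graphs of treewidth ≤ 1, so tw(G) ≥ 2. Hence tw(G) = 2 exactly.

Treewidth 2.
Bags: B1 = {2, 4, 6}  B2 = {4, 6, 7}  B3 = {4, 5, 7}  B4 = {4, 5, 8}  B5 = {0, 4, 8}  B6 = {0, 3, 4}  B7 = {1, 3, 4}
Tree: B1–B2, B2–B3, B3–B4, B4–B5, B5–B6, B6–B7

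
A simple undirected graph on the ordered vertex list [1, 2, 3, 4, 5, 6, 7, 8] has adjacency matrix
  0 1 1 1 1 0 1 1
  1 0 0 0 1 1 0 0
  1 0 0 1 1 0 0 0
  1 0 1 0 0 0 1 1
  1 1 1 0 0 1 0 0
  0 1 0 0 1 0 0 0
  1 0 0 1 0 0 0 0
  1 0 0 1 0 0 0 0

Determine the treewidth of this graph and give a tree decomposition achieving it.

The largest bag has 3 vertices, giving width 2; this decomposition certifies tw(G) ≤ 2. Conversely, {1, 2, 5} is a clique of size 3, and the vertices of any clique must share a bag in every tree decomposition; so some bag has ≥ 3 vertices and tw(G) ≥ 2. The upper and lower bounds meet at 2, so that is the treewidth.

Treewidth 2.
Bags: B1 = {1, 3, 4}  B2 = {1, 3, 5}  B3 = {1, 2, 5}  B4 = {1, 4, 8}  B5 = {2, 5, 6}  B6 = {1, 4, 7}
Tree: B1–B2, B2–B3, B1–B4, B3–B5, B4–B6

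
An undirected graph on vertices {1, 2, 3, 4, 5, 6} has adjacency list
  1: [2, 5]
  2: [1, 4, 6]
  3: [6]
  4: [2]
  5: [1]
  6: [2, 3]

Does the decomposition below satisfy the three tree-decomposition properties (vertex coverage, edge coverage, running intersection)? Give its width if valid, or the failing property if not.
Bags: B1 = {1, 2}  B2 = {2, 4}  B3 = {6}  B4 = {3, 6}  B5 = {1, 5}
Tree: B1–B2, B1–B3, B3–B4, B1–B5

No — edge (2,6) lies in no bag.

A tree decomposition must satisfy three properties: every vertex lies in some bag; for every edge, both endpoints lie together in some bag; and for every vertex, the bags containing it form a connected subtree. Here edge (2,6) lies in no bag, so the decomposition is invalid.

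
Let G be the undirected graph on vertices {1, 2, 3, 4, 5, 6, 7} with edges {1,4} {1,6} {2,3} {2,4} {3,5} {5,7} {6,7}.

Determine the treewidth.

A width-2 tree decomposition is:
Bags: B1 = {1, 2, 4}  B2 = {1, 2, 6}  B3 = {2, 6, 7}  B4 = {2, 5, 7}  B5 = {2, 3, 5}
Tree: B1–B2, B2–B3, B3–B4, B4–B5
Each bag holds 3 vertices, so the decomposition has width 2, which upper-bounds the treewidth. The edges 2–4–1–6–7–5–3–2 form a cycle, so G is not a tree and its treewidth is at least 2. Hence tw(G) = 2 exactly.

2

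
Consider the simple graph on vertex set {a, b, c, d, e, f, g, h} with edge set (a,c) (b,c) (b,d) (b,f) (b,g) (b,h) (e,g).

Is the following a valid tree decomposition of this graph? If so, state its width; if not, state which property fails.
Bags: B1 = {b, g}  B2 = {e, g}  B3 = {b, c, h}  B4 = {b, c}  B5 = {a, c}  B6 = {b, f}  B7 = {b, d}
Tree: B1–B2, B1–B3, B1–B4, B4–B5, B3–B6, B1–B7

No — bags containing vertex c are not connected in the tree.

A tree decomposition must satisfy three properties: every vertex lies in some bag; for every edge, both endpoints lie together in some bag; and for every vertex, the bags containing it form a connected subtree. Here bags containing vertex c are not connected in the tree, so the decomposition is invalid.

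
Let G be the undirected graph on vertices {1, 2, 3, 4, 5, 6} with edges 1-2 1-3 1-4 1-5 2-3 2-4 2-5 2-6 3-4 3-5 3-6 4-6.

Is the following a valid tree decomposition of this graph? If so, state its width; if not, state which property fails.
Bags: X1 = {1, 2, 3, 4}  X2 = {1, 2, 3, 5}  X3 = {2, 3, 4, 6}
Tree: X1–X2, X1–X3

Every vertex of G appears in some bag (union = {1, 2, 3, 4, 5, 6}); every edge is covered by a bag; and for each vertex v the set of bags containing v is connected in the bag tree. The decomposition is therefore valid. The largest bag has 4 vertices, so the width is 3.

Yes; width 3.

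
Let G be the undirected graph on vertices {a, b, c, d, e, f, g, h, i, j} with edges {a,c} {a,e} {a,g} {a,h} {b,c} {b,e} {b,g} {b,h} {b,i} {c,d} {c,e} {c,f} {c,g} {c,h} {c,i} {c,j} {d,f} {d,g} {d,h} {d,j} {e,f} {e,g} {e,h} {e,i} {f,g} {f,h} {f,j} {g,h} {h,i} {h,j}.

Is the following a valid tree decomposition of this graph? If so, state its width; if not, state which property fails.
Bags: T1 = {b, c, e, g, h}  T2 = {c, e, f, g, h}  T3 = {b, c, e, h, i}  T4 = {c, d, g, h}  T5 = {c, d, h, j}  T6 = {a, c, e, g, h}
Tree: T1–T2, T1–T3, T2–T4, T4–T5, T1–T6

No — edge (f,d) lies in no bag.

A tree decomposition must satisfy three properties: every vertex lies in some bag; for every edge, both endpoints lie together in some bag; and for every vertex, the bags containing it form a connected subtree. Here edge (f,d) lies in no bag, so the decomposition is invalid.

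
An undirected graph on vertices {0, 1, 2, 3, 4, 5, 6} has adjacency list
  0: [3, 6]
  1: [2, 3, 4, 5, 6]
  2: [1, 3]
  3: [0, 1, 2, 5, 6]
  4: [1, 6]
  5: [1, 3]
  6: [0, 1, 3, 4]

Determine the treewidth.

A width-2 tree decomposition is:
Bags: B1 = {1, 3, 6}  B2 = {1, 4, 6}  B3 = {1, 2, 3}  B4 = {1, 3, 5}  B5 = {0, 3, 6}
Tree: B1–B2, B1–B3, B1–B4, B1–B5
The largest bag has 3 vertices, giving width 2; this decomposition certifies tw(G) ≤ 2. On the other hand G contains the 3-clique {0, 3, 6}. A clique must lie in a single bag of any decomposition, so no decomposition can have width below 2. Combining the bounds, tw(G) = 2.

2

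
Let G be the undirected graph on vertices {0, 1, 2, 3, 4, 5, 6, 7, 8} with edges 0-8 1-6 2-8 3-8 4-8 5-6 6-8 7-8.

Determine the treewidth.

A width-1 tree decomposition is:
Bags: B1 = {0, 8}  B2 = {4, 8}  B3 = {6, 8}  B4 = {2, 8}  B5 = {7, 8}  B6 = {5, 6}  B7 = {1, 6}  B8 = {3, 8}
Tree: B1–B2, B2–B3, B1–B4, B2–B5, B3–B6, B3–B7, B1–B8
The largest bag has 2 vertices, giving width 1; this decomposition certifies tw(G) ≤ 1. Since G has at least one edge (e.g. 8–0), it is not an edgeless graph, so tw(G) ≥ 1. Combining the bounds, tw(G) = 1.

1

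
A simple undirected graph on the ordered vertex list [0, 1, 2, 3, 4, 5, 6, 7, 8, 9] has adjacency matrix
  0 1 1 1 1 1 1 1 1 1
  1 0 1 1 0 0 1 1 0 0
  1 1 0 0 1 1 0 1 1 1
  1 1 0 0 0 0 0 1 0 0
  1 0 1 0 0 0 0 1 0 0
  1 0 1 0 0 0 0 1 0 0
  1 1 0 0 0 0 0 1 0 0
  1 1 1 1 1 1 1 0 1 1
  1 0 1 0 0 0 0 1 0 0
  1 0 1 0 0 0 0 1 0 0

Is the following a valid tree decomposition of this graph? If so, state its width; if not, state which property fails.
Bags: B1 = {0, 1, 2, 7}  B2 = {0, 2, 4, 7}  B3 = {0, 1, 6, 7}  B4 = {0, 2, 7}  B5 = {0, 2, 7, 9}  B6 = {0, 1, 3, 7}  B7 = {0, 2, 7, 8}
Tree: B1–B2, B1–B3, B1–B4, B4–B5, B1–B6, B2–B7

No — vertex 5 appears in no bag.

A tree decomposition must satisfy three properties: every vertex lies in some bag; for every edge, both endpoints lie together in some bag; and for every vertex, the bags containing it form a connected subtree. Here vertex 5 appears in no bag, so the decomposition is invalid.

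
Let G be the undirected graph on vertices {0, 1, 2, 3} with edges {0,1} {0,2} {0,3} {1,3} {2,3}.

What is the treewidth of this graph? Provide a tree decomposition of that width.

The largest bag has 3 vertices, giving width 2; this decomposition certifies tw(G) ≤ 2. For the lower bound, the 3 vertices {0, 1, 3} are pairwise adjacent, and any tree decomposition puts a clique entirely inside one bag — forcing width ≥ 2. The upper and lower bounds meet at 2, so that is the treewidth.

Treewidth 2.
Bags: B1 = {0, 1, 3}  B2 = {0, 2, 3}
Tree: B1–B2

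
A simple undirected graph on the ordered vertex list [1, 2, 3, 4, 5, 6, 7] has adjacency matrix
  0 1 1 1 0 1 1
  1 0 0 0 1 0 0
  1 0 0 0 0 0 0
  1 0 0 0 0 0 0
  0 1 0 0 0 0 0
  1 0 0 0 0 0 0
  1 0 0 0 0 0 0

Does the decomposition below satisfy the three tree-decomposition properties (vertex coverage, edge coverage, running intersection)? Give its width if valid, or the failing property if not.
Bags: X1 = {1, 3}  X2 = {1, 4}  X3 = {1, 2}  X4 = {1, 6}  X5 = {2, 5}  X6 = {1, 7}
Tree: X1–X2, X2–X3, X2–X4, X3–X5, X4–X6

Yes; width 1.

Vertex coverage: the bags together contain {1, 2, 3, 4, 5, 6, 7}, the full vertex set. Edge coverage: each edge of G has both endpoints in at least one bag. Running intersection: for every vertex, the bags containing it form a connected subtree. All three properties hold, so this is a valid tree decomposition of width max|bag| − 1 = 1, and hence tw(G) ≤ 1.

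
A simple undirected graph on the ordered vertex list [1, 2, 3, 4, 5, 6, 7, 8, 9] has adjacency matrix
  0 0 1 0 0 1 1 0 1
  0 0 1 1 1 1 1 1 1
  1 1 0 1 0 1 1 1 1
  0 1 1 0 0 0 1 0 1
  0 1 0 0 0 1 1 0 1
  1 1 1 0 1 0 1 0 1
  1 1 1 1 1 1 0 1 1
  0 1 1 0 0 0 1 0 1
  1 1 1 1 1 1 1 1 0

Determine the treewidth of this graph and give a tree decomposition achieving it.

Treewidth 4.
One such decomposition:
Bags: B1 = {2, 3, 4, 7, 9}  B2 = {2, 3, 7, 8, 9}  B3 = {2, 3, 6, 7, 9}  B4 = {1, 3, 6, 7, 9}  B5 = {2, 5, 6, 7, 9}
Tree: B1–B2, B1–B3, B3–B4, B3–B5

The largest bag has 5 vertices, giving width 4; this decomposition certifies tw(G) ≤ 4. On the other hand G contains the 5-clique {1, 3, 6, 7, 9}. A clique must lie in a single bag of any decomposition, so no decomposition can have width below 4. Therefore the treewidth is 4.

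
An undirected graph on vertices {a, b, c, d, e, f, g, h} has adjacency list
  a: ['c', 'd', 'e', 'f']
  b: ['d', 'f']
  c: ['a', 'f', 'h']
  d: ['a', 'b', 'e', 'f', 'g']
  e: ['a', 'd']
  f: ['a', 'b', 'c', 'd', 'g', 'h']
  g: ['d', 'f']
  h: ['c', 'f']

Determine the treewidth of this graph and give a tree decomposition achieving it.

The largest bag has 3 vertices, giving width 2; this decomposition certifies tw(G) ≤ 2. For the lower bound, the 3 vertices {a, d, e} are pairwise adjacent, and any tree decomposition puts a clique entirely inside one bag — forcing width ≥ 2. The upper and lower bounds meet at 2, so that is the treewidth.

Treewidth 2.
Bags: B1 = {a, d, f}  B2 = {a, c, f}  B3 = {d, f, g}  B4 = {a, d, e}  B5 = {c, f, h}  B6 = {b, d, f}
Tree: B1–B2, B1–B3, B1–B4, B2–B5, B1–B6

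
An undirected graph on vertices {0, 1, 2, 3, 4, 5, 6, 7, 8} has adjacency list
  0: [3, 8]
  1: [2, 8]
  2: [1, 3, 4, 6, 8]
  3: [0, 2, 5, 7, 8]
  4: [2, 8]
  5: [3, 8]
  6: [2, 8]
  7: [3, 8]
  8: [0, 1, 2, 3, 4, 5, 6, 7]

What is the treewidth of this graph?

A width-2 tree decomposition is:
Bags: B1 = {2, 3, 8}  B2 = {1, 2, 8}  B3 = {3, 7, 8}  B4 = {2, 6, 8}  B5 = {0, 3, 8}  B6 = {2, 4, 8}  B7 = {3, 5, 8}
Tree: B1–B2, B1–B3, B1–B4, B1–B5, B1–B6, B1–B7
Every bag has size at most 3, so the width is 3 − 1 = 2 and tw(G) ≤ 2. On the other hand G contains the 3-clique {0, 3, 8}. A clique must lie in a single bag of any decomposition, so no decomposition can have width below 2. Therefore the treewidth is 2.

2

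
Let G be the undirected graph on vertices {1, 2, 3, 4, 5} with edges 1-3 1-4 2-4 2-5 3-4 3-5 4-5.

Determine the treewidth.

A width-2 tree decomposition is:
Bags: B1 = {3, 4, 5}  B2 = {2, 4, 5}  B3 = {1, 3, 4}
Tree: B1–B2, B1–B3
Each bag holds 3 vertices, so the decomposition has width 2, which upper-bounds the treewidth. On the other hand G contains the 3-clique {2, 4, 5}. A clique must lie in a single bag of any decomposition, so no decomposition can have width below 2. Combining the bounds, tw(G) = 2.

2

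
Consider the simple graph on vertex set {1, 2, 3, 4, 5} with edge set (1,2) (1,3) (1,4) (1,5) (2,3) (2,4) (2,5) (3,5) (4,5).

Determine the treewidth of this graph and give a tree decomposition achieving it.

Each bag holds 4 vertices, so the decomposition has width 3, which upper-bounds the treewidth. Conversely, {1, 2, 3, 5} is a clique of size 4, and the vertices of any clique must share a bag in every tree decomposition; so some bag has ≥ 4 vertices and tw(G) ≥ 3. Hence tw(G) = 3 exactly.

Treewidth 3.
One such decomposition:
Bags: B1 = {1, 2, 4, 5}  B2 = {1, 2, 3, 5}
Tree: B1–B2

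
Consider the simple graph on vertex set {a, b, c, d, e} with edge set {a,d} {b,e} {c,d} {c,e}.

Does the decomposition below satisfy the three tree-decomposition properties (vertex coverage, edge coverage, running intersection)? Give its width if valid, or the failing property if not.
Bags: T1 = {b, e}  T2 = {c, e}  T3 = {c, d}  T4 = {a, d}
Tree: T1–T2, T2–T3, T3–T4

Checking the three conditions: (i) the bags cover all of {a, b, c, d, e}; (ii) for each edge, some bag contains both endpoints; (iii) the bags containing any fixed vertex form a subtree. All hold, so the decomposition is valid with width 2 − 1 = 1.

Yes; width 1.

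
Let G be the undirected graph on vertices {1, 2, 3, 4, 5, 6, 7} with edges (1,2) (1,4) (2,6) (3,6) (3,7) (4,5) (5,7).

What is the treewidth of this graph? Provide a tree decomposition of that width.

Treewidth 2.
One optimal decomposition is:
Bags: B1 = {1, 2, 4}  B2 = {2, 4, 5}  B3 = {2, 5, 7}  B4 = {2, 3, 7}  B5 = {2, 3, 6}
Tree: B1–B2, B2–B3, B3–B4, B4–B5

The largest bag has 3 vertices, giving width 2; this decomposition certifies tw(G) ≤ 2. Since 2–1–4–5–7–3–6–2 is a cycle in G, G is not acyclic. Forests are exactly the graphs of treewidth ≤ 1, so tw(G) ≥ 2. Therefore the treewidth is 2.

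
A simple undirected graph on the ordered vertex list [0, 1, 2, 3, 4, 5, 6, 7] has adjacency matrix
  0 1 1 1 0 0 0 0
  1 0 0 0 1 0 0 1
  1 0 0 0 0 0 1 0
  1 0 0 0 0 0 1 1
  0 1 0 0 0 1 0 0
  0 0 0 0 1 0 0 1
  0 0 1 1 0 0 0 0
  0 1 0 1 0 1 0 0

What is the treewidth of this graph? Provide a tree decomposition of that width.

Treewidth 2.
Bags: B1 = {4, 5, 7}  B2 = {1, 4, 7}  B3 = {1, 3, 7}  B4 = {0, 1, 3}  B5 = {0, 3, 6}  B6 = {0, 2, 6}
Tree: B1–B2, B2–B3, B3–B4, B4–B5, B5–B6

Every bag has size at most 3, so the width is 3 − 1 = 2 and tw(G) ≤ 2. For the lower bound, G contains the cycle 5–4–1–7–5, so G is not a forest; only forests have treewidth ≤ 1, hence tw(G) ≥ 2. Therefore the treewidth is 2.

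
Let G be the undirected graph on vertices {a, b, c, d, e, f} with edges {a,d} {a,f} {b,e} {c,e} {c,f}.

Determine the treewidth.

A width-1 tree decomposition is:
Bags: B1 = {b, e}  B2 = {c, e}  B3 = {c, f}  B4 = {a, f}  B5 = {a, d}
Tree: B1–B2, B2–B3, B3–B4, B4–B5
Every bag has size at most 2, so the width is 2 − 1 = 1 and tw(G) ≤ 1. G has an edge, so its treewidth is at least 1. Hence tw(G) = 1 exactly.

1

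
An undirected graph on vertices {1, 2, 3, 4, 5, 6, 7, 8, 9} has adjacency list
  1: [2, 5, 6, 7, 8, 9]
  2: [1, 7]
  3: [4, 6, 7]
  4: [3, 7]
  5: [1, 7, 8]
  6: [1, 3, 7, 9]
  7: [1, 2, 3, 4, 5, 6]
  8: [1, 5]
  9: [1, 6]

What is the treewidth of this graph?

2

A width-2 tree decomposition is:
Bags: B1 = {3, 6, 7}  B2 = {1, 6, 7}  B3 = {1, 5, 7}  B4 = {3, 4, 7}  B5 = {1, 6, 9}  B6 = {1, 5, 8}  B7 = {1, 2, 7}
Tree: B1–B2, B2–B3, B1–B4, B2–B5, B3–B6, B3–B7
Every bag has size at most 3, so the width is 3 − 1 = 2 and tw(G) ≤ 2. Conversely, {1, 5, 8} is a clique of size 3, and the vertices of any clique must share a bag in every tree decomposition; so some bag has ≥ 3 vertices and tw(G) ≥ 2. Combining the bounds, tw(G) = 2.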